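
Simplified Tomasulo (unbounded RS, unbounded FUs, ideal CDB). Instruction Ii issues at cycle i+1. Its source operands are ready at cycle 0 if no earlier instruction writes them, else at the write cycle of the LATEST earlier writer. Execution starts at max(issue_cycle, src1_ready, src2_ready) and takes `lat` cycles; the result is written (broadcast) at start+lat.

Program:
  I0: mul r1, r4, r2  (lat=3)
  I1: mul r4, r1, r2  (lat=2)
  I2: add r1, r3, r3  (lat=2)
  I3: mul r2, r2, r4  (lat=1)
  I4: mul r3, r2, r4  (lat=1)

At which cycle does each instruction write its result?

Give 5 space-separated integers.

I0 mul r1: issue@1 deps=(None,None) exec_start@1 write@4
I1 mul r4: issue@2 deps=(0,None) exec_start@4 write@6
I2 add r1: issue@3 deps=(None,None) exec_start@3 write@5
I3 mul r2: issue@4 deps=(None,1) exec_start@6 write@7
I4 mul r3: issue@5 deps=(3,1) exec_start@7 write@8

Answer: 4 6 5 7 8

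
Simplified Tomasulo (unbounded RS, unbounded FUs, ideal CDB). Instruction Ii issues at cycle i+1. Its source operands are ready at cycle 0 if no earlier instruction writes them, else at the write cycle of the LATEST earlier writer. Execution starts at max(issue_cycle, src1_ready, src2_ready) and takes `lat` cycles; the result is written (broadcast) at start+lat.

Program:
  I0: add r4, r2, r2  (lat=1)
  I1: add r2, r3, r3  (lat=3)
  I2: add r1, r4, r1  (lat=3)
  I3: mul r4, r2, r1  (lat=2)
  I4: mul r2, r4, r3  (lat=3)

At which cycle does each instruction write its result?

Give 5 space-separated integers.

Answer: 2 5 6 8 11

Derivation:
I0 add r4: issue@1 deps=(None,None) exec_start@1 write@2
I1 add r2: issue@2 deps=(None,None) exec_start@2 write@5
I2 add r1: issue@3 deps=(0,None) exec_start@3 write@6
I3 mul r4: issue@4 deps=(1,2) exec_start@6 write@8
I4 mul r2: issue@5 deps=(3,None) exec_start@8 write@11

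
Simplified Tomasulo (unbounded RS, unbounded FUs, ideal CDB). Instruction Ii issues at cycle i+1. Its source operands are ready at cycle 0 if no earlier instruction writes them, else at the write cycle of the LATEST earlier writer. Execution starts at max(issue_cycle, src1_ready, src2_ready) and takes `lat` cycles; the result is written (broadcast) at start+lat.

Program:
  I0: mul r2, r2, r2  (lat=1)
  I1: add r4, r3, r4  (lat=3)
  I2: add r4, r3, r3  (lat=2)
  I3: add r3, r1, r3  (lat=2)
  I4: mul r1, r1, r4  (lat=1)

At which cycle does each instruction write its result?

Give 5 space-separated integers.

Answer: 2 5 5 6 6

Derivation:
I0 mul r2: issue@1 deps=(None,None) exec_start@1 write@2
I1 add r4: issue@2 deps=(None,None) exec_start@2 write@5
I2 add r4: issue@3 deps=(None,None) exec_start@3 write@5
I3 add r3: issue@4 deps=(None,None) exec_start@4 write@6
I4 mul r1: issue@5 deps=(None,2) exec_start@5 write@6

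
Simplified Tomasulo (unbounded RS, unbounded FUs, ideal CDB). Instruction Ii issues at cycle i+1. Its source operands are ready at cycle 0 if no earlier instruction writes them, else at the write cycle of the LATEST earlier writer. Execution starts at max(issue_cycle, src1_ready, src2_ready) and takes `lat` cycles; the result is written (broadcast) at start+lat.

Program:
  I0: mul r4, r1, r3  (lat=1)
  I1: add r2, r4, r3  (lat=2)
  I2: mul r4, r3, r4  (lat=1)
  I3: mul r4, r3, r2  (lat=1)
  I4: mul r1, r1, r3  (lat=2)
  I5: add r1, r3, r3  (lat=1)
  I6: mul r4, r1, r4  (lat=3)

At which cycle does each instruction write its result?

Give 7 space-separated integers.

Answer: 2 4 4 5 7 7 10

Derivation:
I0 mul r4: issue@1 deps=(None,None) exec_start@1 write@2
I1 add r2: issue@2 deps=(0,None) exec_start@2 write@4
I2 mul r4: issue@3 deps=(None,0) exec_start@3 write@4
I3 mul r4: issue@4 deps=(None,1) exec_start@4 write@5
I4 mul r1: issue@5 deps=(None,None) exec_start@5 write@7
I5 add r1: issue@6 deps=(None,None) exec_start@6 write@7
I6 mul r4: issue@7 deps=(5,3) exec_start@7 write@10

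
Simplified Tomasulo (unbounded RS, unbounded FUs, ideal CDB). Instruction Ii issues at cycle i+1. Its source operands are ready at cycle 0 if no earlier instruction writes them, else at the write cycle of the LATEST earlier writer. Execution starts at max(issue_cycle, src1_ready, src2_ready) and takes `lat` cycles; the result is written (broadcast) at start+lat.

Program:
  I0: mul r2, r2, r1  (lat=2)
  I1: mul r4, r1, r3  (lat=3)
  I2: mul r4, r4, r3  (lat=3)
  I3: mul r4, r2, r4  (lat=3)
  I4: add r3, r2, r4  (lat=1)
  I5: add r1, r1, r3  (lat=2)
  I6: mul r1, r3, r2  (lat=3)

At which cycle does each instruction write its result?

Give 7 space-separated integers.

I0 mul r2: issue@1 deps=(None,None) exec_start@1 write@3
I1 mul r4: issue@2 deps=(None,None) exec_start@2 write@5
I2 mul r4: issue@3 deps=(1,None) exec_start@5 write@8
I3 mul r4: issue@4 deps=(0,2) exec_start@8 write@11
I4 add r3: issue@5 deps=(0,3) exec_start@11 write@12
I5 add r1: issue@6 deps=(None,4) exec_start@12 write@14
I6 mul r1: issue@7 deps=(4,0) exec_start@12 write@15

Answer: 3 5 8 11 12 14 15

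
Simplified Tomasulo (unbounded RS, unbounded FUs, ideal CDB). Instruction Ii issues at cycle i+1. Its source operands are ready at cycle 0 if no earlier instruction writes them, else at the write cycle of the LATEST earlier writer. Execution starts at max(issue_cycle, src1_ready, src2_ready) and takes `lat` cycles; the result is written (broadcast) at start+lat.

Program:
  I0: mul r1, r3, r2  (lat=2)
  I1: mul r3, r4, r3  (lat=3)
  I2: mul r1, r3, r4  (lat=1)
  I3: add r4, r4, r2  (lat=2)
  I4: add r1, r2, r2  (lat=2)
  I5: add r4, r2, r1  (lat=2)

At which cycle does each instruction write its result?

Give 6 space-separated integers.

Answer: 3 5 6 6 7 9

Derivation:
I0 mul r1: issue@1 deps=(None,None) exec_start@1 write@3
I1 mul r3: issue@2 deps=(None,None) exec_start@2 write@5
I2 mul r1: issue@3 deps=(1,None) exec_start@5 write@6
I3 add r4: issue@4 deps=(None,None) exec_start@4 write@6
I4 add r1: issue@5 deps=(None,None) exec_start@5 write@7
I5 add r4: issue@6 deps=(None,4) exec_start@7 write@9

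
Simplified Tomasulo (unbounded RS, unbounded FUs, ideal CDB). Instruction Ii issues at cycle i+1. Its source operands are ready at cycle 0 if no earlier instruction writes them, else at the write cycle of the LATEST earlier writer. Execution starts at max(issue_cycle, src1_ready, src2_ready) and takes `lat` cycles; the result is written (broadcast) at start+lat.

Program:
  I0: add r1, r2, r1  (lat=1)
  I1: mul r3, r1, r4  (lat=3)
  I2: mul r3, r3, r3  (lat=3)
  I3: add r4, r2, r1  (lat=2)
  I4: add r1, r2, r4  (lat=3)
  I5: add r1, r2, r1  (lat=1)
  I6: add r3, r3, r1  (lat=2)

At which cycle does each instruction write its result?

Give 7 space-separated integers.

Answer: 2 5 8 6 9 10 12

Derivation:
I0 add r1: issue@1 deps=(None,None) exec_start@1 write@2
I1 mul r3: issue@2 deps=(0,None) exec_start@2 write@5
I2 mul r3: issue@3 deps=(1,1) exec_start@5 write@8
I3 add r4: issue@4 deps=(None,0) exec_start@4 write@6
I4 add r1: issue@5 deps=(None,3) exec_start@6 write@9
I5 add r1: issue@6 deps=(None,4) exec_start@9 write@10
I6 add r3: issue@7 deps=(2,5) exec_start@10 write@12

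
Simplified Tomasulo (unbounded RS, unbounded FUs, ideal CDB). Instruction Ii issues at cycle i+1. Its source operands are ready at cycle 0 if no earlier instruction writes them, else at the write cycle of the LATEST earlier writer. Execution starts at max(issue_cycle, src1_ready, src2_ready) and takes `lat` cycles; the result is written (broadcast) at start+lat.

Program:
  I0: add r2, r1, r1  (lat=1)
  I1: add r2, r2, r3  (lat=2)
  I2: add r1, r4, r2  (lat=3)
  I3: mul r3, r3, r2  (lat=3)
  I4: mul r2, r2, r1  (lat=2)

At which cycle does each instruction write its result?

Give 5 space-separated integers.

I0 add r2: issue@1 deps=(None,None) exec_start@1 write@2
I1 add r2: issue@2 deps=(0,None) exec_start@2 write@4
I2 add r1: issue@3 deps=(None,1) exec_start@4 write@7
I3 mul r3: issue@4 deps=(None,1) exec_start@4 write@7
I4 mul r2: issue@5 deps=(1,2) exec_start@7 write@9

Answer: 2 4 7 7 9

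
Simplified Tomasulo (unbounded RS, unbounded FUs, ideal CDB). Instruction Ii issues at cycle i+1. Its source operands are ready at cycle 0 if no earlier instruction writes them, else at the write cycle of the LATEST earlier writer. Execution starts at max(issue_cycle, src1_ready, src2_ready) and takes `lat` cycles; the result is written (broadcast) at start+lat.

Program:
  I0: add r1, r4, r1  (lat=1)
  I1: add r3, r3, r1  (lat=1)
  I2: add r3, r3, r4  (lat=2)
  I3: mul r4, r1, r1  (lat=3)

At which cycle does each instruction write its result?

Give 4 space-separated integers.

I0 add r1: issue@1 deps=(None,None) exec_start@1 write@2
I1 add r3: issue@2 deps=(None,0) exec_start@2 write@3
I2 add r3: issue@3 deps=(1,None) exec_start@3 write@5
I3 mul r4: issue@4 deps=(0,0) exec_start@4 write@7

Answer: 2 3 5 7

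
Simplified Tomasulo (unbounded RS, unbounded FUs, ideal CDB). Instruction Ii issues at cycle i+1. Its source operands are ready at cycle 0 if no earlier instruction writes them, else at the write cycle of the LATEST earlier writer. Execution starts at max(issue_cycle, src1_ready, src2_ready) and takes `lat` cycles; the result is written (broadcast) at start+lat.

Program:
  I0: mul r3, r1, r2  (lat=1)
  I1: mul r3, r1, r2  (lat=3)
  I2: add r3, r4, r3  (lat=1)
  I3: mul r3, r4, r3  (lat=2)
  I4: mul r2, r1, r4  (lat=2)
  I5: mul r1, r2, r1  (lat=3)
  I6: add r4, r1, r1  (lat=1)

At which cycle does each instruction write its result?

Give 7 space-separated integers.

Answer: 2 5 6 8 7 10 11

Derivation:
I0 mul r3: issue@1 deps=(None,None) exec_start@1 write@2
I1 mul r3: issue@2 deps=(None,None) exec_start@2 write@5
I2 add r3: issue@3 deps=(None,1) exec_start@5 write@6
I3 mul r3: issue@4 deps=(None,2) exec_start@6 write@8
I4 mul r2: issue@5 deps=(None,None) exec_start@5 write@7
I5 mul r1: issue@6 deps=(4,None) exec_start@7 write@10
I6 add r4: issue@7 deps=(5,5) exec_start@10 write@11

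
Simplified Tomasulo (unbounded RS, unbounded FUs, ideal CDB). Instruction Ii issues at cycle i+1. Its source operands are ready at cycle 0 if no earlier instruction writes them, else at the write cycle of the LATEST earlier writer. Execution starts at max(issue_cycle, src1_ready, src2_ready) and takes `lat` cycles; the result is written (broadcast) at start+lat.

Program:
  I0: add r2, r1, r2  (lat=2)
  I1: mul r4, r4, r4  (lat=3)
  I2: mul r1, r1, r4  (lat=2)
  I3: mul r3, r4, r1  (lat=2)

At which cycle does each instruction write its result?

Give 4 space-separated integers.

Answer: 3 5 7 9

Derivation:
I0 add r2: issue@1 deps=(None,None) exec_start@1 write@3
I1 mul r4: issue@2 deps=(None,None) exec_start@2 write@5
I2 mul r1: issue@3 deps=(None,1) exec_start@5 write@7
I3 mul r3: issue@4 deps=(1,2) exec_start@7 write@9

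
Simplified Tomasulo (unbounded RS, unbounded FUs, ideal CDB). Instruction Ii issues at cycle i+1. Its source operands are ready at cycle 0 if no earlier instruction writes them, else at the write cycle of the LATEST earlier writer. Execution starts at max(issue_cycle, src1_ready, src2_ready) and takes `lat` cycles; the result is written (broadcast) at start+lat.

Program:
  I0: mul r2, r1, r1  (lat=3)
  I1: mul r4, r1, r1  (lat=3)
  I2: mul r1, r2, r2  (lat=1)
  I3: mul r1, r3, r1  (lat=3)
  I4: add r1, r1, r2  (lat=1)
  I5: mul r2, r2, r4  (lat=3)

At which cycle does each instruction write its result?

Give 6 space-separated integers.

Answer: 4 5 5 8 9 9

Derivation:
I0 mul r2: issue@1 deps=(None,None) exec_start@1 write@4
I1 mul r4: issue@2 deps=(None,None) exec_start@2 write@5
I2 mul r1: issue@3 deps=(0,0) exec_start@4 write@5
I3 mul r1: issue@4 deps=(None,2) exec_start@5 write@8
I4 add r1: issue@5 deps=(3,0) exec_start@8 write@9
I5 mul r2: issue@6 deps=(0,1) exec_start@6 write@9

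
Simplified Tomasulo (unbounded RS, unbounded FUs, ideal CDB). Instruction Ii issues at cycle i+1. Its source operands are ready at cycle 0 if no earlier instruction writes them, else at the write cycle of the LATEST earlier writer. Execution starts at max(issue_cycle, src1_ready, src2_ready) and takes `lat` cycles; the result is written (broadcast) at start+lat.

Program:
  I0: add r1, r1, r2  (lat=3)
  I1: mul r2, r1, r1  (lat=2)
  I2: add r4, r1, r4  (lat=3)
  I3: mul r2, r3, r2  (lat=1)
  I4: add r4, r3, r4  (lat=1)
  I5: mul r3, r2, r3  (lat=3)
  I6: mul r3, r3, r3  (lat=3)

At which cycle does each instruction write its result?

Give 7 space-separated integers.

Answer: 4 6 7 7 8 10 13

Derivation:
I0 add r1: issue@1 deps=(None,None) exec_start@1 write@4
I1 mul r2: issue@2 deps=(0,0) exec_start@4 write@6
I2 add r4: issue@3 deps=(0,None) exec_start@4 write@7
I3 mul r2: issue@4 deps=(None,1) exec_start@6 write@7
I4 add r4: issue@5 deps=(None,2) exec_start@7 write@8
I5 mul r3: issue@6 deps=(3,None) exec_start@7 write@10
I6 mul r3: issue@7 deps=(5,5) exec_start@10 write@13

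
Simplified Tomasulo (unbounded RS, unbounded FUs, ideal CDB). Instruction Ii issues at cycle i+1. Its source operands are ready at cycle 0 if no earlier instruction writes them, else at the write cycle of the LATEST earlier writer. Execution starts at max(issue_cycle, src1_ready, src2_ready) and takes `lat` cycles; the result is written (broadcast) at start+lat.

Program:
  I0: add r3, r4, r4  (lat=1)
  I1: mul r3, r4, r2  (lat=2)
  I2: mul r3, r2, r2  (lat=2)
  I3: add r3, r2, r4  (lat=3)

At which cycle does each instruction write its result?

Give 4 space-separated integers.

I0 add r3: issue@1 deps=(None,None) exec_start@1 write@2
I1 mul r3: issue@2 deps=(None,None) exec_start@2 write@4
I2 mul r3: issue@3 deps=(None,None) exec_start@3 write@5
I3 add r3: issue@4 deps=(None,None) exec_start@4 write@7

Answer: 2 4 5 7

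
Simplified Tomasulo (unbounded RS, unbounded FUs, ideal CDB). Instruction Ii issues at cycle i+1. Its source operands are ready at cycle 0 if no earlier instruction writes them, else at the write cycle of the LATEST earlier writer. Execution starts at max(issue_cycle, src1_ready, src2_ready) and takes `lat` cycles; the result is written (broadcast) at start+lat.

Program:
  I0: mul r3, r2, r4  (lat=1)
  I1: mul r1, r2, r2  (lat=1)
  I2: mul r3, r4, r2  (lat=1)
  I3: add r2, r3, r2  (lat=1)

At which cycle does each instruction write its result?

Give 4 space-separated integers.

I0 mul r3: issue@1 deps=(None,None) exec_start@1 write@2
I1 mul r1: issue@2 deps=(None,None) exec_start@2 write@3
I2 mul r3: issue@3 deps=(None,None) exec_start@3 write@4
I3 add r2: issue@4 deps=(2,None) exec_start@4 write@5

Answer: 2 3 4 5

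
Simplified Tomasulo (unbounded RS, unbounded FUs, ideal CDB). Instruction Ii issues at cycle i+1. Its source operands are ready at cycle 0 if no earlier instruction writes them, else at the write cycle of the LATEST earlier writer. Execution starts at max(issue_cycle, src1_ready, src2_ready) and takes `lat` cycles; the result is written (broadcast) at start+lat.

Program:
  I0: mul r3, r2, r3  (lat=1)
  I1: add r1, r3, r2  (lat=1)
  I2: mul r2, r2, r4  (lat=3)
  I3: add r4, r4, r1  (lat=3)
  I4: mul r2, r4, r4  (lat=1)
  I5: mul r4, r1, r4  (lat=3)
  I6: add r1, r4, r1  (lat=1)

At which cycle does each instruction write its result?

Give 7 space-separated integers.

Answer: 2 3 6 7 8 10 11

Derivation:
I0 mul r3: issue@1 deps=(None,None) exec_start@1 write@2
I1 add r1: issue@2 deps=(0,None) exec_start@2 write@3
I2 mul r2: issue@3 deps=(None,None) exec_start@3 write@6
I3 add r4: issue@4 deps=(None,1) exec_start@4 write@7
I4 mul r2: issue@5 deps=(3,3) exec_start@7 write@8
I5 mul r4: issue@6 deps=(1,3) exec_start@7 write@10
I6 add r1: issue@7 deps=(5,1) exec_start@10 write@11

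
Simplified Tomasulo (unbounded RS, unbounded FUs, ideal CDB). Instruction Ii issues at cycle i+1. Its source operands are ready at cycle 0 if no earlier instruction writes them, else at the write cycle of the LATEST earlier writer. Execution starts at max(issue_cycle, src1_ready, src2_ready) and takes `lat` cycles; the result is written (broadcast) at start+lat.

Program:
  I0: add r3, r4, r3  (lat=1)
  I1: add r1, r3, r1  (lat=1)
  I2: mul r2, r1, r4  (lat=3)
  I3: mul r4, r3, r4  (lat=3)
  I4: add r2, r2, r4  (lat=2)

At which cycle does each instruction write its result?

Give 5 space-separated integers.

I0 add r3: issue@1 deps=(None,None) exec_start@1 write@2
I1 add r1: issue@2 deps=(0,None) exec_start@2 write@3
I2 mul r2: issue@3 deps=(1,None) exec_start@3 write@6
I3 mul r4: issue@4 deps=(0,None) exec_start@4 write@7
I4 add r2: issue@5 deps=(2,3) exec_start@7 write@9

Answer: 2 3 6 7 9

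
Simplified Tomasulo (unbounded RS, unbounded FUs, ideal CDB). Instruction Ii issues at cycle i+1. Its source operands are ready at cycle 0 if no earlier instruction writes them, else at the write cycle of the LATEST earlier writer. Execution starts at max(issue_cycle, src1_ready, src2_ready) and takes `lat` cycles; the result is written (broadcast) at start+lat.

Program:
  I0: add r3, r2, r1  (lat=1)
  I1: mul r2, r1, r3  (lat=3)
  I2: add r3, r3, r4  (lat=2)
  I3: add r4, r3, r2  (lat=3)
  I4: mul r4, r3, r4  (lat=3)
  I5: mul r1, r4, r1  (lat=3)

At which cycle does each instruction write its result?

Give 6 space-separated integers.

Answer: 2 5 5 8 11 14

Derivation:
I0 add r3: issue@1 deps=(None,None) exec_start@1 write@2
I1 mul r2: issue@2 deps=(None,0) exec_start@2 write@5
I2 add r3: issue@3 deps=(0,None) exec_start@3 write@5
I3 add r4: issue@4 deps=(2,1) exec_start@5 write@8
I4 mul r4: issue@5 deps=(2,3) exec_start@8 write@11
I5 mul r1: issue@6 deps=(4,None) exec_start@11 write@14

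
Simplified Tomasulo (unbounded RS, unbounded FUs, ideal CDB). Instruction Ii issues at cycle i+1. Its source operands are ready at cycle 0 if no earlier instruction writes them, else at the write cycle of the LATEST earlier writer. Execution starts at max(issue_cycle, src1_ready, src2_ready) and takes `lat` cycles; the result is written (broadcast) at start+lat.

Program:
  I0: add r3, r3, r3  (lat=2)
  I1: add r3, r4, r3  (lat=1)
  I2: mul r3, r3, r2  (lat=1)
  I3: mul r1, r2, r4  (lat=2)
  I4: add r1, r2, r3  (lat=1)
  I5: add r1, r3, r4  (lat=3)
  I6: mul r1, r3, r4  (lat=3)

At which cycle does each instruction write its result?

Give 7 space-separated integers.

I0 add r3: issue@1 deps=(None,None) exec_start@1 write@3
I1 add r3: issue@2 deps=(None,0) exec_start@3 write@4
I2 mul r3: issue@3 deps=(1,None) exec_start@4 write@5
I3 mul r1: issue@4 deps=(None,None) exec_start@4 write@6
I4 add r1: issue@5 deps=(None,2) exec_start@5 write@6
I5 add r1: issue@6 deps=(2,None) exec_start@6 write@9
I6 mul r1: issue@7 deps=(2,None) exec_start@7 write@10

Answer: 3 4 5 6 6 9 10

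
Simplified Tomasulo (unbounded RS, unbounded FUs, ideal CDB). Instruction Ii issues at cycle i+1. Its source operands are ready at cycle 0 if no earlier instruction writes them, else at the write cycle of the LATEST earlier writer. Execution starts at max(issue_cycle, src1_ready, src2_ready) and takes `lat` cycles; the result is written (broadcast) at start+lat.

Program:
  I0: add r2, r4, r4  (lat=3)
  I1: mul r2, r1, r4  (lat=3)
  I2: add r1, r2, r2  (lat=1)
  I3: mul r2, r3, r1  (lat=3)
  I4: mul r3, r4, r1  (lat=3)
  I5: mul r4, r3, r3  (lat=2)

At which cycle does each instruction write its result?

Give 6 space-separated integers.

Answer: 4 5 6 9 9 11

Derivation:
I0 add r2: issue@1 deps=(None,None) exec_start@1 write@4
I1 mul r2: issue@2 deps=(None,None) exec_start@2 write@5
I2 add r1: issue@3 deps=(1,1) exec_start@5 write@6
I3 mul r2: issue@4 deps=(None,2) exec_start@6 write@9
I4 mul r3: issue@5 deps=(None,2) exec_start@6 write@9
I5 mul r4: issue@6 deps=(4,4) exec_start@9 write@11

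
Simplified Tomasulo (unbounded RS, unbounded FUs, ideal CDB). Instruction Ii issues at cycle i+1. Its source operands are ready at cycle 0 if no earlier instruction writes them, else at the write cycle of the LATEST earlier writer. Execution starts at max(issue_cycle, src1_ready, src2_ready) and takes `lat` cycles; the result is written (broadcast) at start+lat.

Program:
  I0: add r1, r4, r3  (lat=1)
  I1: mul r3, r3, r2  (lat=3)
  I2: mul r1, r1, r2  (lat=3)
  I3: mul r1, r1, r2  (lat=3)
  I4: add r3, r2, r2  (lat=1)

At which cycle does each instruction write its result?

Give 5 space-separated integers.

Answer: 2 5 6 9 6

Derivation:
I0 add r1: issue@1 deps=(None,None) exec_start@1 write@2
I1 mul r3: issue@2 deps=(None,None) exec_start@2 write@5
I2 mul r1: issue@3 deps=(0,None) exec_start@3 write@6
I3 mul r1: issue@4 deps=(2,None) exec_start@6 write@9
I4 add r3: issue@5 deps=(None,None) exec_start@5 write@6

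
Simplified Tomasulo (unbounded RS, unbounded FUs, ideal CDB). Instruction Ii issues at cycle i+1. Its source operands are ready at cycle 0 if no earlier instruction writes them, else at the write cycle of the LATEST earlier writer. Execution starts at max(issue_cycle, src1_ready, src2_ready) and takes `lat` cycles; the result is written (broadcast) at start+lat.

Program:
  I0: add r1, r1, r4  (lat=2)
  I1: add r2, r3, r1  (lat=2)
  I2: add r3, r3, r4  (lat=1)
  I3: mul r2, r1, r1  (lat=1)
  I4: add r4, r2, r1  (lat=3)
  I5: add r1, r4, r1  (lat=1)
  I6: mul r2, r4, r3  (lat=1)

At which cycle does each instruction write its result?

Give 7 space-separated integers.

I0 add r1: issue@1 deps=(None,None) exec_start@1 write@3
I1 add r2: issue@2 deps=(None,0) exec_start@3 write@5
I2 add r3: issue@3 deps=(None,None) exec_start@3 write@4
I3 mul r2: issue@4 deps=(0,0) exec_start@4 write@5
I4 add r4: issue@5 deps=(3,0) exec_start@5 write@8
I5 add r1: issue@6 deps=(4,0) exec_start@8 write@9
I6 mul r2: issue@7 deps=(4,2) exec_start@8 write@9

Answer: 3 5 4 5 8 9 9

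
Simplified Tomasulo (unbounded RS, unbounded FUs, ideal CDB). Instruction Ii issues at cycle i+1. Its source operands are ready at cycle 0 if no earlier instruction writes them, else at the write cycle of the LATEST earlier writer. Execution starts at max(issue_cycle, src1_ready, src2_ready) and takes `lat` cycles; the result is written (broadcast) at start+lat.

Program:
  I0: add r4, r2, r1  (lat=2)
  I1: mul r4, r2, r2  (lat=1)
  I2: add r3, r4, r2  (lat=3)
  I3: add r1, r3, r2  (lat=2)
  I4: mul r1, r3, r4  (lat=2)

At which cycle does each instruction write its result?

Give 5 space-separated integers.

I0 add r4: issue@1 deps=(None,None) exec_start@1 write@3
I1 mul r4: issue@2 deps=(None,None) exec_start@2 write@3
I2 add r3: issue@3 deps=(1,None) exec_start@3 write@6
I3 add r1: issue@4 deps=(2,None) exec_start@6 write@8
I4 mul r1: issue@5 deps=(2,1) exec_start@6 write@8

Answer: 3 3 6 8 8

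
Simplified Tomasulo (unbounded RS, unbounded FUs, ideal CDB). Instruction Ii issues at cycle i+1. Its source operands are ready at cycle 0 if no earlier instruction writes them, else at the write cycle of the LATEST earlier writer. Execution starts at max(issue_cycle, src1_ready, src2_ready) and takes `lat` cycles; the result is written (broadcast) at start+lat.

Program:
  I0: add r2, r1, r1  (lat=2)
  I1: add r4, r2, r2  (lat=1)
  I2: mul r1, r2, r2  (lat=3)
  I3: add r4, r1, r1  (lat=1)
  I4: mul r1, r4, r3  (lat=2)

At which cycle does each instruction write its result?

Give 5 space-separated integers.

Answer: 3 4 6 7 9

Derivation:
I0 add r2: issue@1 deps=(None,None) exec_start@1 write@3
I1 add r4: issue@2 deps=(0,0) exec_start@3 write@4
I2 mul r1: issue@3 deps=(0,0) exec_start@3 write@6
I3 add r4: issue@4 deps=(2,2) exec_start@6 write@7
I4 mul r1: issue@5 deps=(3,None) exec_start@7 write@9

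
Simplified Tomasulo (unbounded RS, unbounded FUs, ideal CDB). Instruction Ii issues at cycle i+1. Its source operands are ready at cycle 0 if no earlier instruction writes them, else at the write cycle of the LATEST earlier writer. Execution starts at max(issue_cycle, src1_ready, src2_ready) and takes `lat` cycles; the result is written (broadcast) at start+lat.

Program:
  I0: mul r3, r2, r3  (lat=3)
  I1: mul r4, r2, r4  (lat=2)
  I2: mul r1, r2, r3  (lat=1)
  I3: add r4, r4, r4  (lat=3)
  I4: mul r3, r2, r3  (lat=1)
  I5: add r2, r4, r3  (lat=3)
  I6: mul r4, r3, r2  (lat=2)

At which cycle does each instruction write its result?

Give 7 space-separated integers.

Answer: 4 4 5 7 6 10 12

Derivation:
I0 mul r3: issue@1 deps=(None,None) exec_start@1 write@4
I1 mul r4: issue@2 deps=(None,None) exec_start@2 write@4
I2 mul r1: issue@3 deps=(None,0) exec_start@4 write@5
I3 add r4: issue@4 deps=(1,1) exec_start@4 write@7
I4 mul r3: issue@5 deps=(None,0) exec_start@5 write@6
I5 add r2: issue@6 deps=(3,4) exec_start@7 write@10
I6 mul r4: issue@7 deps=(4,5) exec_start@10 write@12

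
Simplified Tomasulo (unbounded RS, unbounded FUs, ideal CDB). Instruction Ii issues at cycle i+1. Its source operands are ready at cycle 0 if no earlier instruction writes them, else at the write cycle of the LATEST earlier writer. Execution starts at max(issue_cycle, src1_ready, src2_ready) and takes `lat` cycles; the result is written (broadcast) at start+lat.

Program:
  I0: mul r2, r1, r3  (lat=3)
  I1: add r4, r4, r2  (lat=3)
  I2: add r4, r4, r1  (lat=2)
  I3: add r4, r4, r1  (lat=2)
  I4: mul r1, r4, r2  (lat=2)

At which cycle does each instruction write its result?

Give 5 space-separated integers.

Answer: 4 7 9 11 13

Derivation:
I0 mul r2: issue@1 deps=(None,None) exec_start@1 write@4
I1 add r4: issue@2 deps=(None,0) exec_start@4 write@7
I2 add r4: issue@3 deps=(1,None) exec_start@7 write@9
I3 add r4: issue@4 deps=(2,None) exec_start@9 write@11
I4 mul r1: issue@5 deps=(3,0) exec_start@11 write@13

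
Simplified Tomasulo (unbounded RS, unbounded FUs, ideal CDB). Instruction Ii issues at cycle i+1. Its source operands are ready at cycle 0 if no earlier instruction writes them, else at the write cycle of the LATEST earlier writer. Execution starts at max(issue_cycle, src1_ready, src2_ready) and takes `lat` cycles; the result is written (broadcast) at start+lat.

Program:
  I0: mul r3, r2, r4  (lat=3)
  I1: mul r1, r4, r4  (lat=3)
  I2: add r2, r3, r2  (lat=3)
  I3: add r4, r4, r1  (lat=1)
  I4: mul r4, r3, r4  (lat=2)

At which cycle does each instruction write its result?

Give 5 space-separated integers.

I0 mul r3: issue@1 deps=(None,None) exec_start@1 write@4
I1 mul r1: issue@2 deps=(None,None) exec_start@2 write@5
I2 add r2: issue@3 deps=(0,None) exec_start@4 write@7
I3 add r4: issue@4 deps=(None,1) exec_start@5 write@6
I4 mul r4: issue@5 deps=(0,3) exec_start@6 write@8

Answer: 4 5 7 6 8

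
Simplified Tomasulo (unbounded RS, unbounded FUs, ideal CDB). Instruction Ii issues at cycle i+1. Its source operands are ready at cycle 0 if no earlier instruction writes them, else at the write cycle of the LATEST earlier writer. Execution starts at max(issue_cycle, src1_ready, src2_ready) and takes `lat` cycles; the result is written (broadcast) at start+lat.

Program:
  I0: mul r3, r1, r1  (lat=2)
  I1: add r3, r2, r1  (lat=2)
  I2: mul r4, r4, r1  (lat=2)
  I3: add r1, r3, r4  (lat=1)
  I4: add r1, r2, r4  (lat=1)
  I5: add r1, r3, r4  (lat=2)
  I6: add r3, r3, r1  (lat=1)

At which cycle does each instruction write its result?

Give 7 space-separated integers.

Answer: 3 4 5 6 6 8 9

Derivation:
I0 mul r3: issue@1 deps=(None,None) exec_start@1 write@3
I1 add r3: issue@2 deps=(None,None) exec_start@2 write@4
I2 mul r4: issue@3 deps=(None,None) exec_start@3 write@5
I3 add r1: issue@4 deps=(1,2) exec_start@5 write@6
I4 add r1: issue@5 deps=(None,2) exec_start@5 write@6
I5 add r1: issue@6 deps=(1,2) exec_start@6 write@8
I6 add r3: issue@7 deps=(1,5) exec_start@8 write@9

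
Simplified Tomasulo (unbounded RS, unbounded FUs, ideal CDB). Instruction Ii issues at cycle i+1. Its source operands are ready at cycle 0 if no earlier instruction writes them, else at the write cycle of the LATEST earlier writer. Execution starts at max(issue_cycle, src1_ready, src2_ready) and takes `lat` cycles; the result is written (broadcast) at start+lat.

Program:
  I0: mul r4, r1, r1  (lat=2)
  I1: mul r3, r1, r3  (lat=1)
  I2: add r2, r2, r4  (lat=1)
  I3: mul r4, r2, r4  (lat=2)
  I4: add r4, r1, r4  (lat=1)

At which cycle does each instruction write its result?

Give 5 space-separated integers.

I0 mul r4: issue@1 deps=(None,None) exec_start@1 write@3
I1 mul r3: issue@2 deps=(None,None) exec_start@2 write@3
I2 add r2: issue@3 deps=(None,0) exec_start@3 write@4
I3 mul r4: issue@4 deps=(2,0) exec_start@4 write@6
I4 add r4: issue@5 deps=(None,3) exec_start@6 write@7

Answer: 3 3 4 6 7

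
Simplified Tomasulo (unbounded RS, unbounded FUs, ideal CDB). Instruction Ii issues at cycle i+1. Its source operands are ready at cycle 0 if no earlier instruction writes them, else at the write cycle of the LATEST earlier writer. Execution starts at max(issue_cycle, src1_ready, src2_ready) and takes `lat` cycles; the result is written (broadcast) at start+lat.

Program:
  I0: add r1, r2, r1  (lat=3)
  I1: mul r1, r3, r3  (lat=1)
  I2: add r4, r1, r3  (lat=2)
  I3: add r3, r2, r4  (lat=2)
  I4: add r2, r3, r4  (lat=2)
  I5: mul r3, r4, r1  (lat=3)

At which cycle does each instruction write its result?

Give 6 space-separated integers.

I0 add r1: issue@1 deps=(None,None) exec_start@1 write@4
I1 mul r1: issue@2 deps=(None,None) exec_start@2 write@3
I2 add r4: issue@3 deps=(1,None) exec_start@3 write@5
I3 add r3: issue@4 deps=(None,2) exec_start@5 write@7
I4 add r2: issue@5 deps=(3,2) exec_start@7 write@9
I5 mul r3: issue@6 deps=(2,1) exec_start@6 write@9

Answer: 4 3 5 7 9 9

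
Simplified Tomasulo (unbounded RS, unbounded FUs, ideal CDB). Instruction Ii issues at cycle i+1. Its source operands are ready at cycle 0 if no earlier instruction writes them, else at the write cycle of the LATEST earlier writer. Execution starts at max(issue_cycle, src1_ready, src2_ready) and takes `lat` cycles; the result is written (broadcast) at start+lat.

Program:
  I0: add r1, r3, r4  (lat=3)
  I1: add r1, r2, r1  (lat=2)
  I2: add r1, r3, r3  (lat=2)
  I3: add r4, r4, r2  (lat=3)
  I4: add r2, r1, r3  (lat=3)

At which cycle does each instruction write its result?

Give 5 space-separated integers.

Answer: 4 6 5 7 8

Derivation:
I0 add r1: issue@1 deps=(None,None) exec_start@1 write@4
I1 add r1: issue@2 deps=(None,0) exec_start@4 write@6
I2 add r1: issue@3 deps=(None,None) exec_start@3 write@5
I3 add r4: issue@4 deps=(None,None) exec_start@4 write@7
I4 add r2: issue@5 deps=(2,None) exec_start@5 write@8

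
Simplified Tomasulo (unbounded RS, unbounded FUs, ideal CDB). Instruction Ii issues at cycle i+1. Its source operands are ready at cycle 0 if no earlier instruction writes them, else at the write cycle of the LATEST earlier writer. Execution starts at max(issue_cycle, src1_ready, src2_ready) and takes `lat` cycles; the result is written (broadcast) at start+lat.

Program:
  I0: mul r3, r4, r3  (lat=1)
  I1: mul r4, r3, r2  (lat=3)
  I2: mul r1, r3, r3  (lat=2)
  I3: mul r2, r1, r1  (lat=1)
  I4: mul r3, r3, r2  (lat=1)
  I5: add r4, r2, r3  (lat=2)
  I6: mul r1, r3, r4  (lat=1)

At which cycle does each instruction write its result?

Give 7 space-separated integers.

Answer: 2 5 5 6 7 9 10

Derivation:
I0 mul r3: issue@1 deps=(None,None) exec_start@1 write@2
I1 mul r4: issue@2 deps=(0,None) exec_start@2 write@5
I2 mul r1: issue@3 deps=(0,0) exec_start@3 write@5
I3 mul r2: issue@4 deps=(2,2) exec_start@5 write@6
I4 mul r3: issue@5 deps=(0,3) exec_start@6 write@7
I5 add r4: issue@6 deps=(3,4) exec_start@7 write@9
I6 mul r1: issue@7 deps=(4,5) exec_start@9 write@10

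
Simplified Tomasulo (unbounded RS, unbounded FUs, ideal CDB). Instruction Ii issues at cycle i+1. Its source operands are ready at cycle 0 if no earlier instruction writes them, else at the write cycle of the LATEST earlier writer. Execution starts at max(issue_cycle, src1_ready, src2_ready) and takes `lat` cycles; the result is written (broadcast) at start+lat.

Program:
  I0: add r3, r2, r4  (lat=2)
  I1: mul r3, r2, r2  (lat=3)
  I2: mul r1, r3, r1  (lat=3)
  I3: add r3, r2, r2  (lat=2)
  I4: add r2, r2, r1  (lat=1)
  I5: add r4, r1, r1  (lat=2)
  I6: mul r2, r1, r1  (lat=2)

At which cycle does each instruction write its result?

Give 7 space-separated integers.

Answer: 3 5 8 6 9 10 10

Derivation:
I0 add r3: issue@1 deps=(None,None) exec_start@1 write@3
I1 mul r3: issue@2 deps=(None,None) exec_start@2 write@5
I2 mul r1: issue@3 deps=(1,None) exec_start@5 write@8
I3 add r3: issue@4 deps=(None,None) exec_start@4 write@6
I4 add r2: issue@5 deps=(None,2) exec_start@8 write@9
I5 add r4: issue@6 deps=(2,2) exec_start@8 write@10
I6 mul r2: issue@7 deps=(2,2) exec_start@8 write@10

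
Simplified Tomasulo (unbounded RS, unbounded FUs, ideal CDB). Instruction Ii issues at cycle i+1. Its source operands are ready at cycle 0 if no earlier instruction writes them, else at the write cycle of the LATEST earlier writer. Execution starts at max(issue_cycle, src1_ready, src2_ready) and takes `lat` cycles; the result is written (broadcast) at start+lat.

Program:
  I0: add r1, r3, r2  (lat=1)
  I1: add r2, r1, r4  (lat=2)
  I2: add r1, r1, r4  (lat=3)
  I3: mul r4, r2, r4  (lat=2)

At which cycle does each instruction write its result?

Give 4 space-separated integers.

I0 add r1: issue@1 deps=(None,None) exec_start@1 write@2
I1 add r2: issue@2 deps=(0,None) exec_start@2 write@4
I2 add r1: issue@3 deps=(0,None) exec_start@3 write@6
I3 mul r4: issue@4 deps=(1,None) exec_start@4 write@6

Answer: 2 4 6 6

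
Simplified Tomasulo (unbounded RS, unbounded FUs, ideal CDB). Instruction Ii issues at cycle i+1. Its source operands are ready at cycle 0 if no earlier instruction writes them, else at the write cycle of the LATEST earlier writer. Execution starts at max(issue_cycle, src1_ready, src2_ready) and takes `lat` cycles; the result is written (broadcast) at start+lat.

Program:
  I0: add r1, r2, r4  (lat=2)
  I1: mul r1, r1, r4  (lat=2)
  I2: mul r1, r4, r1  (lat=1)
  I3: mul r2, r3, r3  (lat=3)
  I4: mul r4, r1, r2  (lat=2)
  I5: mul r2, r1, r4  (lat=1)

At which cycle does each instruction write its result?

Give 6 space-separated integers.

I0 add r1: issue@1 deps=(None,None) exec_start@1 write@3
I1 mul r1: issue@2 deps=(0,None) exec_start@3 write@5
I2 mul r1: issue@3 deps=(None,1) exec_start@5 write@6
I3 mul r2: issue@4 deps=(None,None) exec_start@4 write@7
I4 mul r4: issue@5 deps=(2,3) exec_start@7 write@9
I5 mul r2: issue@6 deps=(2,4) exec_start@9 write@10

Answer: 3 5 6 7 9 10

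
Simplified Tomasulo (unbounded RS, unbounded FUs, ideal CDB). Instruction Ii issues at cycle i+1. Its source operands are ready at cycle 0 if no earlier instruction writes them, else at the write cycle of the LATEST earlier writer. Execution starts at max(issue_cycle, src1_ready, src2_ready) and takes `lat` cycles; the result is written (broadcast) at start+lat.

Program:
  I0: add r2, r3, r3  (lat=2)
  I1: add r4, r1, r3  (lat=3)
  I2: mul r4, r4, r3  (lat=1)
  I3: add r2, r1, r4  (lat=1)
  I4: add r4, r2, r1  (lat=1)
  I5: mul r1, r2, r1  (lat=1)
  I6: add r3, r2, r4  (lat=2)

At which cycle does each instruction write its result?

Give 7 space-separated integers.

I0 add r2: issue@1 deps=(None,None) exec_start@1 write@3
I1 add r4: issue@2 deps=(None,None) exec_start@2 write@5
I2 mul r4: issue@3 deps=(1,None) exec_start@5 write@6
I3 add r2: issue@4 deps=(None,2) exec_start@6 write@7
I4 add r4: issue@5 deps=(3,None) exec_start@7 write@8
I5 mul r1: issue@6 deps=(3,None) exec_start@7 write@8
I6 add r3: issue@7 deps=(3,4) exec_start@8 write@10

Answer: 3 5 6 7 8 8 10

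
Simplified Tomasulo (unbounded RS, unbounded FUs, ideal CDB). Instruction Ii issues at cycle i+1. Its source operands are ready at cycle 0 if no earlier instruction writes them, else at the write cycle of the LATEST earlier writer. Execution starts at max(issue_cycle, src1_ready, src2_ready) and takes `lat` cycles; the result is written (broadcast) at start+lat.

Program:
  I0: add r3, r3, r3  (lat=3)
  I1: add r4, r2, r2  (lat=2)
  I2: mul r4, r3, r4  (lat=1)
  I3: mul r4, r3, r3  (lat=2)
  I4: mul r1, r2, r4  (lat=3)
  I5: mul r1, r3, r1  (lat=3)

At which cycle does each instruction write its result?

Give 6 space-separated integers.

I0 add r3: issue@1 deps=(None,None) exec_start@1 write@4
I1 add r4: issue@2 deps=(None,None) exec_start@2 write@4
I2 mul r4: issue@3 deps=(0,1) exec_start@4 write@5
I3 mul r4: issue@4 deps=(0,0) exec_start@4 write@6
I4 mul r1: issue@5 deps=(None,3) exec_start@6 write@9
I5 mul r1: issue@6 deps=(0,4) exec_start@9 write@12

Answer: 4 4 5 6 9 12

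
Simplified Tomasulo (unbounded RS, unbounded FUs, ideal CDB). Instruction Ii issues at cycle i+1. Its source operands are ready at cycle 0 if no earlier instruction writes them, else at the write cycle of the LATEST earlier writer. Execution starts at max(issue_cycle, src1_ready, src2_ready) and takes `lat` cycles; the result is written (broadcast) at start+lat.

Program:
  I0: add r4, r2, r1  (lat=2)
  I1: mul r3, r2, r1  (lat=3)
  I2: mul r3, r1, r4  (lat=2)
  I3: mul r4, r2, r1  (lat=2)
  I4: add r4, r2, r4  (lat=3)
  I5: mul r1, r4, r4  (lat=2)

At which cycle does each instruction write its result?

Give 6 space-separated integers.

Answer: 3 5 5 6 9 11

Derivation:
I0 add r4: issue@1 deps=(None,None) exec_start@1 write@3
I1 mul r3: issue@2 deps=(None,None) exec_start@2 write@5
I2 mul r3: issue@3 deps=(None,0) exec_start@3 write@5
I3 mul r4: issue@4 deps=(None,None) exec_start@4 write@6
I4 add r4: issue@5 deps=(None,3) exec_start@6 write@9
I5 mul r1: issue@6 deps=(4,4) exec_start@9 write@11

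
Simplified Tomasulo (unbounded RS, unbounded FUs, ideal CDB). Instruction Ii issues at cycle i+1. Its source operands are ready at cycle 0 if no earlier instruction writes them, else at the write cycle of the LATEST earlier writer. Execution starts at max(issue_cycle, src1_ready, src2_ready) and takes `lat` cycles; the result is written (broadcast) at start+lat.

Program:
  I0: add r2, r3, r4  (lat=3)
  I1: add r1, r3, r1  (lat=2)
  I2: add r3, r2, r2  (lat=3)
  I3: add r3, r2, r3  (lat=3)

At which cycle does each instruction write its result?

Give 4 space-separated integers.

I0 add r2: issue@1 deps=(None,None) exec_start@1 write@4
I1 add r1: issue@2 deps=(None,None) exec_start@2 write@4
I2 add r3: issue@3 deps=(0,0) exec_start@4 write@7
I3 add r3: issue@4 deps=(0,2) exec_start@7 write@10

Answer: 4 4 7 10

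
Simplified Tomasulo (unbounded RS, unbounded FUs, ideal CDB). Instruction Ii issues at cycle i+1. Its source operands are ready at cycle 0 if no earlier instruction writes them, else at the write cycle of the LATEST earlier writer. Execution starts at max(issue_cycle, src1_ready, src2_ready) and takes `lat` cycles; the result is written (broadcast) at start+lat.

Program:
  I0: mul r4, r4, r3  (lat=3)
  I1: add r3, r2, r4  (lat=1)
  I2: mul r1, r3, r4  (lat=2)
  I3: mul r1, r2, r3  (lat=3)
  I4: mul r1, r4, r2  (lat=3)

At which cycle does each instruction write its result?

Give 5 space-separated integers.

Answer: 4 5 7 8 8

Derivation:
I0 mul r4: issue@1 deps=(None,None) exec_start@1 write@4
I1 add r3: issue@2 deps=(None,0) exec_start@4 write@5
I2 mul r1: issue@3 deps=(1,0) exec_start@5 write@7
I3 mul r1: issue@4 deps=(None,1) exec_start@5 write@8
I4 mul r1: issue@5 deps=(0,None) exec_start@5 write@8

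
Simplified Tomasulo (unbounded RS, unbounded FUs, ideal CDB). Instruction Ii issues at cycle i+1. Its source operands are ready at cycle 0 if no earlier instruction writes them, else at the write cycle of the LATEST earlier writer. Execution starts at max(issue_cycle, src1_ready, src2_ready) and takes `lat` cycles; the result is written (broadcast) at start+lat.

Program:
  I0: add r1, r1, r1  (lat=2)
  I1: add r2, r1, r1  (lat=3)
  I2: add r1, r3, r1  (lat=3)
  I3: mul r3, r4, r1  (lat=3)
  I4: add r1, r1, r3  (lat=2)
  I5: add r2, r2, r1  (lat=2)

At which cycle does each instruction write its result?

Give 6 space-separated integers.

Answer: 3 6 6 9 11 13

Derivation:
I0 add r1: issue@1 deps=(None,None) exec_start@1 write@3
I1 add r2: issue@2 deps=(0,0) exec_start@3 write@6
I2 add r1: issue@3 deps=(None,0) exec_start@3 write@6
I3 mul r3: issue@4 deps=(None,2) exec_start@6 write@9
I4 add r1: issue@5 deps=(2,3) exec_start@9 write@11
I5 add r2: issue@6 deps=(1,4) exec_start@11 write@13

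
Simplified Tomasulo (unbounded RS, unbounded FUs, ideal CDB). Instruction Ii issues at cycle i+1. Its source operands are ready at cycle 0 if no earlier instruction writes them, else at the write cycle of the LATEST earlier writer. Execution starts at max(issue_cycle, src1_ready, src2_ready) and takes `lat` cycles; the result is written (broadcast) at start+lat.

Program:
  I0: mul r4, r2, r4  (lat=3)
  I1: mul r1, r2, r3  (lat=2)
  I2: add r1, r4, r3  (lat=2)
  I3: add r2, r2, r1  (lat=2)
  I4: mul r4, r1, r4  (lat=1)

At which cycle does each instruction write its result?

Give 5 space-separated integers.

I0 mul r4: issue@1 deps=(None,None) exec_start@1 write@4
I1 mul r1: issue@2 deps=(None,None) exec_start@2 write@4
I2 add r1: issue@3 deps=(0,None) exec_start@4 write@6
I3 add r2: issue@4 deps=(None,2) exec_start@6 write@8
I4 mul r4: issue@5 deps=(2,0) exec_start@6 write@7

Answer: 4 4 6 8 7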